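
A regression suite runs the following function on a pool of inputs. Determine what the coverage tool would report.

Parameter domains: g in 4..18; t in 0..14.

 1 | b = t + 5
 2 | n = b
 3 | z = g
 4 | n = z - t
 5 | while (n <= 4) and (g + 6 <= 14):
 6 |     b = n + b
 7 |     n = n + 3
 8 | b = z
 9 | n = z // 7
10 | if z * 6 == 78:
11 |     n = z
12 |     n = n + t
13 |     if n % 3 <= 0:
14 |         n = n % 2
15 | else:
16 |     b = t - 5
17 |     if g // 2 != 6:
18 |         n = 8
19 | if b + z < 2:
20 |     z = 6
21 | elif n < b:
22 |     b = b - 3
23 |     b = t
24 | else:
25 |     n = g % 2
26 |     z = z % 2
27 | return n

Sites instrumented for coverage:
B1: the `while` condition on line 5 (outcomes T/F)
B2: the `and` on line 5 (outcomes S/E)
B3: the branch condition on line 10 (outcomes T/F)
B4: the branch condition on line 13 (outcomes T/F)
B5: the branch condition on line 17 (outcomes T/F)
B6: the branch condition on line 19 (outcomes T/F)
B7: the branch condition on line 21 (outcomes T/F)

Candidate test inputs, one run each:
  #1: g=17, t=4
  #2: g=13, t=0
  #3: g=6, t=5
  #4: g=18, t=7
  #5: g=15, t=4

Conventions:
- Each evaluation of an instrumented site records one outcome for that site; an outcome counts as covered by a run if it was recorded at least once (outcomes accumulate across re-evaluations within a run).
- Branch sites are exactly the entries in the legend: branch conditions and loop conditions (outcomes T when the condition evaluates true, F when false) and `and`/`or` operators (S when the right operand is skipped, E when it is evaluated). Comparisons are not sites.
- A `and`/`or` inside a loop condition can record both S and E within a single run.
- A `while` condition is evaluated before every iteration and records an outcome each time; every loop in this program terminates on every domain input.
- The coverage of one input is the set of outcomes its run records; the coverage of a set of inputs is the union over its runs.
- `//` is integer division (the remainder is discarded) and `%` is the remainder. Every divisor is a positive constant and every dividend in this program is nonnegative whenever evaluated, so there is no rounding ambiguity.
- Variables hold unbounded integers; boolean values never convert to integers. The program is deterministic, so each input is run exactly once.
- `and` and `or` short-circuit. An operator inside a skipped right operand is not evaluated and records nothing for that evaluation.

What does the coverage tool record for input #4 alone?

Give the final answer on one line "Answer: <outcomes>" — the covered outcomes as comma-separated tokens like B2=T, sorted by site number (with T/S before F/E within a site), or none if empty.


Tracing the run of input #4 (g=18, t=7):
  B2->S, B1->F, B3->F, B5->T, B6->F, B7->F
distinct outcomes covered: B1=F, B2=S, B3=F, B5=T, B6=F, B7=F
Answer: B1=F, B2=S, B3=F, B5=T, B6=F, B7=F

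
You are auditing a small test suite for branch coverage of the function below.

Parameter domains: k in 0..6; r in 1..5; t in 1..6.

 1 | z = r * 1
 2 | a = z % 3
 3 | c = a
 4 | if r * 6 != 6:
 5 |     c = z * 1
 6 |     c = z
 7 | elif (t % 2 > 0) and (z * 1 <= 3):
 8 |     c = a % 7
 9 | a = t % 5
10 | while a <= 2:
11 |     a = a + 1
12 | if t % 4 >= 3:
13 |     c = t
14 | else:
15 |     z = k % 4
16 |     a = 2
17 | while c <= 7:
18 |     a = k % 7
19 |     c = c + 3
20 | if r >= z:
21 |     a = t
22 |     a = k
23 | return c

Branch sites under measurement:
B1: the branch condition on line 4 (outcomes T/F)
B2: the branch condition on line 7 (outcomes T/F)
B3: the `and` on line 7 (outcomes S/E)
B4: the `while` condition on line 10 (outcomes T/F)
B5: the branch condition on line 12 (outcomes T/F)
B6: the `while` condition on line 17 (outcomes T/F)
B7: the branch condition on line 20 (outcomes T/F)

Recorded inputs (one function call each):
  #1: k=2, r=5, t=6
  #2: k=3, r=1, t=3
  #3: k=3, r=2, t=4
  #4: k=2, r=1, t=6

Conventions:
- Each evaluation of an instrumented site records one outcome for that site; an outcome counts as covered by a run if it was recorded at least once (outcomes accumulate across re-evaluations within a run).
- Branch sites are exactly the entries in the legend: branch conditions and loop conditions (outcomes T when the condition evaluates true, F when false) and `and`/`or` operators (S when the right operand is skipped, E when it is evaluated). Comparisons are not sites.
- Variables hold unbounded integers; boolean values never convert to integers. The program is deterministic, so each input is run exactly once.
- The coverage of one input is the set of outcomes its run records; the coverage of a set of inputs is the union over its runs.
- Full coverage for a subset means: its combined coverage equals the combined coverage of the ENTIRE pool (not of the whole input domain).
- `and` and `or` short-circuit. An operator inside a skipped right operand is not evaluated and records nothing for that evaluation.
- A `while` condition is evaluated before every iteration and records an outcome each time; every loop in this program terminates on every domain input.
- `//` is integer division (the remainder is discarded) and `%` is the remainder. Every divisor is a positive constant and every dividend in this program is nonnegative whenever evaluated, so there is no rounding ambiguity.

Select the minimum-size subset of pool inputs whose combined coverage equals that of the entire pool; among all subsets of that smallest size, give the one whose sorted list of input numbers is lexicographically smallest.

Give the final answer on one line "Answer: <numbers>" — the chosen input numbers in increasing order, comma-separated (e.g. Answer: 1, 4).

test 1 (k=2, r=5, t=6) fires B1->T, B4->T, B4->T, B4->F, B5->F, B6->T, B6->F, B7->T; hits B1=T, B4=T, B4=F, B5=F, B6=T, B6=F, B7=T
test 2 (k=3, r=1, t=3) fires B1->F, B3->E, B2->T, B4->F, B5->T, B6->T, B6->T, B6->F, B7->T; hits B1=F, B2=T, B3=E, B4=F, B5=T, B6=T, B6=F, B7=T
test 3 (k=3, r=2, t=4) fires B1->T, B4->F, B5->F, B6->T, B6->T, B6->F, B7->F; hits B1=T, B4=F, B5=F, B6=T, B6=F, B7=F
test 4 (k=2, r=1, t=6) fires B1->F, B3->S, B2->F, B4->T, B4->T, B4->F, B5->F, B6->T, B6->T, B6->T, B6->F, B7->F; hits B1=F, B2=F, B3=S, B4=T, B4=F, B5=F, B6=T, B6=F, B7=F
pool-wide coverage (14 outcomes): B1=T, B1=F, B2=T, B2=F, B3=S, B3=E, B4=T, B4=F, B5=T, B5=F, B6=T, B6=F, B7=T, B7=F
every size-1 subset falls short of the 14 outcomes (best: 9/14)
every size-2 subset falls short of the 14 outcomes (best: 13/14)
inputs {1, 2, 4} (size 3) cover everything; no size-3 subset with a lexicographically smaller index list covers all 14

Answer: 1, 2, 4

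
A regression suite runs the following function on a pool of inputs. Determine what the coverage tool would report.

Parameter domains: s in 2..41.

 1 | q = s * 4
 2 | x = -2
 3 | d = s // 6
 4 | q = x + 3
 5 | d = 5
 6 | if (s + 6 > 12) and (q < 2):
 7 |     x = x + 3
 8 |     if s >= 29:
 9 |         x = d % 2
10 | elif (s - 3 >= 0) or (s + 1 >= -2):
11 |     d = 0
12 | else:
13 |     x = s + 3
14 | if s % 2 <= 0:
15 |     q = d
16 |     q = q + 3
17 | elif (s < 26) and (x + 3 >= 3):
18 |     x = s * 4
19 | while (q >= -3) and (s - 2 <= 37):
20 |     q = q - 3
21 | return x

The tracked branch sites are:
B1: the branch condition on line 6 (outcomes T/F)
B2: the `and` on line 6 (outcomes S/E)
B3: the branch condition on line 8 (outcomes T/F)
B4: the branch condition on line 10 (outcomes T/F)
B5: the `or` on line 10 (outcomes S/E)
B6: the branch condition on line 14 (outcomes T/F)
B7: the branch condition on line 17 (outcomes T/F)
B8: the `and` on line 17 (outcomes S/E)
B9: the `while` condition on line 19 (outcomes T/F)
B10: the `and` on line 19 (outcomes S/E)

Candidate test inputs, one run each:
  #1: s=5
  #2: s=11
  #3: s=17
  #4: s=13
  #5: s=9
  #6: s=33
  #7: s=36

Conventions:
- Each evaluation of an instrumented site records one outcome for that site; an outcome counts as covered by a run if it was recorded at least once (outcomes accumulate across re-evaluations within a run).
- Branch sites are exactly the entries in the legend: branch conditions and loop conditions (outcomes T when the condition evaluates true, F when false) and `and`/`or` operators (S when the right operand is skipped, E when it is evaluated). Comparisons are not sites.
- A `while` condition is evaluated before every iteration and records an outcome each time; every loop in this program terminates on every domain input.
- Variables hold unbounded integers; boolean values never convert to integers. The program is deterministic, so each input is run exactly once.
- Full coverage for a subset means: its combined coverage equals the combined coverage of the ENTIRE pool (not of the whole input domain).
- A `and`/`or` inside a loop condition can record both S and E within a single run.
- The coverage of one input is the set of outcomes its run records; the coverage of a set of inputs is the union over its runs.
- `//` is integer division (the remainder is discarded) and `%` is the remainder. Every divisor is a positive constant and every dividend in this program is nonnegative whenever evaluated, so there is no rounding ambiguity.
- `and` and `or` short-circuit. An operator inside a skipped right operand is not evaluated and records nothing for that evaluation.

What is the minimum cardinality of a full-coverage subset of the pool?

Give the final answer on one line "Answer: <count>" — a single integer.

input #1, s=5: events B2->S, B1->F, B5->S, B4->T, B6->F, B8->E, B7->F, B10->E, B9->T, B10->E, B9->T, B10->S, B9->F; outcomes B1=F, B2=S, B4=T, B5=S, B6=F, B7=F, B8=E, B9=T, B9=F, B10=S, B10=E
input #2, s=11: events B2->E, B1->T, B3->F, B6->F, B8->E, B7->T, B10->E, B9->T, B10->E, B9->T, B10->S, B9->F; outcomes B1=T, B2=E, B3=F, B6=F, B7=T, B8=E, B9=T, B9=F, B10=S, B10=E
input #3, s=17: events B2->E, B1->T, B3->F, B6->F, B8->E, B7->T, B10->E, B9->T, B10->E, B9->T, B10->S, B9->F; outcomes B1=T, B2=E, B3=F, B6=F, B7=T, B8=E, B9=T, B9=F, B10=S, B10=E
input #4, s=13: events B2->E, B1->T, B3->F, B6->F, B8->E, B7->T, B10->E, B9->T, B10->E, B9->T, B10->S, B9->F; outcomes B1=T, B2=E, B3=F, B6=F, B7=T, B8=E, B9=T, B9=F, B10=S, B10=E
input #5, s=9: events B2->E, B1->T, B3->F, B6->F, B8->E, B7->T, B10->E, B9->T, B10->E, B9->T, B10->S, B9->F; outcomes B1=T, B2=E, B3=F, B6=F, B7=T, B8=E, B9=T, B9=F, B10=S, B10=E
input #6, s=33: events B2->E, B1->T, B3->T, B6->F, B8->S, B7->F, B10->E, B9->T, B10->E, B9->T, B10->S, B9->F; outcomes B1=T, B2=E, B3=T, B6=F, B7=F, B8=S, B9=T, B9=F, B10=S, B10=E
input #7, s=36: events B2->E, B1->T, B3->T, B6->T, B10->E, B9->T, B10->E, B9->T, B10->E, B9->T, B10->E, B9->T, B10->S, B9->F; outcomes B1=T, B2=E, B3=T, B6=T, B9=T, B9=F, B10=S, B10=E
union over all inputs: B1=T, B1=F, B2=S, B2=E, B3=T, B3=F, B4=T, B5=S, B6=T, B6=F, B7=T, B7=F, B8=S, B8=E, B9=T, B9=F, B10=S, B10=E (18 outcomes)
no size-1 subset reaches all 18 outcomes (best union: 11/18)
no size-2 subset reaches all 18 outcomes (best union: 15/18)
no size-3 subset reaches all 18 outcomes (best union: 17/18)
at size 4, {1, 2, 6, 7} reaches all 18 outcomes; every lexicographically earlier size-4 subset fails

Answer: 4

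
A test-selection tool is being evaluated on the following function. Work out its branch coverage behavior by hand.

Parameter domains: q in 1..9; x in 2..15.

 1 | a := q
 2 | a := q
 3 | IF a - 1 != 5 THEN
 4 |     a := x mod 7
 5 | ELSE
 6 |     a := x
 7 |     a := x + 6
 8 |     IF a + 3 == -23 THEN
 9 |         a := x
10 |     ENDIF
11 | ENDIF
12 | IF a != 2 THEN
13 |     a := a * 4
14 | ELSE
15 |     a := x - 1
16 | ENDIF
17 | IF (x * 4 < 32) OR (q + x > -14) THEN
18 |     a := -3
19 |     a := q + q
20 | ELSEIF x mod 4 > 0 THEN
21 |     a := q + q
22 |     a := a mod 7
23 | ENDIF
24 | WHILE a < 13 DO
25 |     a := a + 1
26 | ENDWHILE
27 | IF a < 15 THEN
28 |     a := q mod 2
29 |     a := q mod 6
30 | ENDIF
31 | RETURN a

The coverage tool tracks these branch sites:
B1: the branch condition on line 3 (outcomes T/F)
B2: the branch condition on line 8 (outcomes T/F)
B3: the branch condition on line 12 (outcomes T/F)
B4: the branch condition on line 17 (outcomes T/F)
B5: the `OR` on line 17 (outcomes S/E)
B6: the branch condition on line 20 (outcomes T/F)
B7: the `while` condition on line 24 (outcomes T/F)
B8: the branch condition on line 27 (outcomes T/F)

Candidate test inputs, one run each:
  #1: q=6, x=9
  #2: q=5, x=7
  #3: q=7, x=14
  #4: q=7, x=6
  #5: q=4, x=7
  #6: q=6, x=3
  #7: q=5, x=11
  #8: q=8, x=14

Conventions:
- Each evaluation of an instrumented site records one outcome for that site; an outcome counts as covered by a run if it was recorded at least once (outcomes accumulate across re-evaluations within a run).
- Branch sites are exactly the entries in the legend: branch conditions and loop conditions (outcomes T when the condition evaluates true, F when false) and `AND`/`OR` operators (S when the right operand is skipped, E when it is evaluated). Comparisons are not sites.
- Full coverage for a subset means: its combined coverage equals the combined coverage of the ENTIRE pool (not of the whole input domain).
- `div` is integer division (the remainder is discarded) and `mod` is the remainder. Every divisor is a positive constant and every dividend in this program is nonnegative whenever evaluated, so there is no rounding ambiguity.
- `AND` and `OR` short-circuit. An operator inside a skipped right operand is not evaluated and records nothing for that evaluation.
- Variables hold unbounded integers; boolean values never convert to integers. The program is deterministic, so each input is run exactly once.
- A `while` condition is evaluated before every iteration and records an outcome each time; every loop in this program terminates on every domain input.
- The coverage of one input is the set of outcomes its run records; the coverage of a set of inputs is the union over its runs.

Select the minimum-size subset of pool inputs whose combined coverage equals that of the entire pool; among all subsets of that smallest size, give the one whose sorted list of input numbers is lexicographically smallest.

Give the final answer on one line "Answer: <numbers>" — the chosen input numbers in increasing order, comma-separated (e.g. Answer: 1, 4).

test 1 (q=6, x=9) fires B1->F, B2->F, B3->T, B5->E, B4->T, B7->T, B7->F, B8->T; hits B1=F, B2=F, B3=T, B4=T, B5=E, B7=T, B7=F, B8=T
test 2 (q=5, x=7) fires B1->T, B3->T, B5->S, B4->T, B7->T, B7->T, B7->T, B7->F, B8->T; hits B1=T, B3=T, B4=T, B5=S, B7=T, B7=F, B8=T
test 3 (q=7, x=14) fires B1->T, B3->T, B5->E, B4->T, B7->F, B8->T; hits B1=T, B3=T, B4=T, B5=E, B7=F, B8=T
test 4 (q=7, x=6) fires B1->T, B3->T, B5->S, B4->T, B7->F, B8->T; hits B1=T, B3=T, B4=T, B5=S, B7=F, B8=T
test 5 (q=4, x=7) fires B1->T, B3->T, B5->S, B4->T, B7->T, B7->T, B7->T, B7->T, B7->T, B7->F, B8->T; hits B1=T, B3=T, B4=T, B5=S, B7=T, B7=F, B8=T
test 6 (q=6, x=3) fires B1->F, B2->F, B3->T, B5->S, B4->T, B7->T, B7->F, B8->T; hits B1=F, B2=F, B3=T, B4=T, B5=S, B7=T, B7=F, B8=T
test 7 (q=5, x=11) fires B1->T, B3->T, B5->E, B4->T, B7->T, B7->T, B7->T, B7->F, B8->T; hits B1=T, B3=T, B4=T, B5=E, B7=T, B7=F, B8=T
test 8 (q=8, x=14) fires B1->T, B3->T, B5->E, B4->T, B7->F, B8->F; hits B1=T, B3=T, B4=T, B5=E, B7=F, B8=F
together the pool reaches 11 outcomes: B1=T, B1=F, B2=F, B3=T, B4=T, B5=S, B5=E, B7=T, B7=F, B8=T, B8=F
size 1 is not enough: best union over all size-1 subsets is 8/11
size 2: inputs {6, 8} cover all 11 outcomes, and no lexicographically smaller subset of this size does

Answer: 6, 8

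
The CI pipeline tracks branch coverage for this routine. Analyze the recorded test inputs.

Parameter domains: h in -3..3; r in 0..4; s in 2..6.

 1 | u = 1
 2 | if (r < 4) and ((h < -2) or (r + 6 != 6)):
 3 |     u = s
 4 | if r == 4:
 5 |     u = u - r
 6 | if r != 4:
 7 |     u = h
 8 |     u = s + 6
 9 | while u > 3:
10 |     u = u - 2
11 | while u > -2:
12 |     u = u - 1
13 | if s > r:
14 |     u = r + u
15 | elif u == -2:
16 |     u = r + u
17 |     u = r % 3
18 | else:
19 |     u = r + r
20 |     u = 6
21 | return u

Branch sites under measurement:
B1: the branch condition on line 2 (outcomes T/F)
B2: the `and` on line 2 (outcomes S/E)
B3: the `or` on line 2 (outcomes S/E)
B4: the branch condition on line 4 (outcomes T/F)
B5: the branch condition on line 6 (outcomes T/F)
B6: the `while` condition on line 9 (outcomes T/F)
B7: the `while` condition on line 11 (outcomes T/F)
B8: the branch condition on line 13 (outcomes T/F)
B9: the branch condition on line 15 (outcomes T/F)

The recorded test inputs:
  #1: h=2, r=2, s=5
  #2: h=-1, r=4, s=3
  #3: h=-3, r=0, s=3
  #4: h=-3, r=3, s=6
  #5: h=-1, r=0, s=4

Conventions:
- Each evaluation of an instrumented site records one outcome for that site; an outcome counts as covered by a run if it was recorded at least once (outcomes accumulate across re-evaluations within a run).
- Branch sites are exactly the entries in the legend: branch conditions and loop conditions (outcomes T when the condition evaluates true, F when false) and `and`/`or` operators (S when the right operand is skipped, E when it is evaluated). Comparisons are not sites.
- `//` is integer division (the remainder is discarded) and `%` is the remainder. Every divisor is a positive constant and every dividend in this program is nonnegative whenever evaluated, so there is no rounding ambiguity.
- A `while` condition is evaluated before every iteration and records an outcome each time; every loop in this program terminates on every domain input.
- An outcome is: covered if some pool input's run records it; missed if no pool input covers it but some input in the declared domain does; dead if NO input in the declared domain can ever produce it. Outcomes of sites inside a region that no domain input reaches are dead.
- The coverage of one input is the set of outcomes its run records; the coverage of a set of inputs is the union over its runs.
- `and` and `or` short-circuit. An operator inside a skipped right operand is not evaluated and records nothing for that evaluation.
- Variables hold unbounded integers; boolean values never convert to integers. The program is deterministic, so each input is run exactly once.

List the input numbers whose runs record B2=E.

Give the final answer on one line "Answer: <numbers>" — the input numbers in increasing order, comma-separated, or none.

input #1 (h=2, r=2, s=5): records B2=E
input #2 (h=-1, r=4, s=3): does not record B2=E
input #3 (h=-3, r=0, s=3): records B2=E
input #4 (h=-3, r=3, s=6): records B2=E
input #5 (h=-1, r=0, s=4): records B2=E

Answer: 1, 3, 4, 5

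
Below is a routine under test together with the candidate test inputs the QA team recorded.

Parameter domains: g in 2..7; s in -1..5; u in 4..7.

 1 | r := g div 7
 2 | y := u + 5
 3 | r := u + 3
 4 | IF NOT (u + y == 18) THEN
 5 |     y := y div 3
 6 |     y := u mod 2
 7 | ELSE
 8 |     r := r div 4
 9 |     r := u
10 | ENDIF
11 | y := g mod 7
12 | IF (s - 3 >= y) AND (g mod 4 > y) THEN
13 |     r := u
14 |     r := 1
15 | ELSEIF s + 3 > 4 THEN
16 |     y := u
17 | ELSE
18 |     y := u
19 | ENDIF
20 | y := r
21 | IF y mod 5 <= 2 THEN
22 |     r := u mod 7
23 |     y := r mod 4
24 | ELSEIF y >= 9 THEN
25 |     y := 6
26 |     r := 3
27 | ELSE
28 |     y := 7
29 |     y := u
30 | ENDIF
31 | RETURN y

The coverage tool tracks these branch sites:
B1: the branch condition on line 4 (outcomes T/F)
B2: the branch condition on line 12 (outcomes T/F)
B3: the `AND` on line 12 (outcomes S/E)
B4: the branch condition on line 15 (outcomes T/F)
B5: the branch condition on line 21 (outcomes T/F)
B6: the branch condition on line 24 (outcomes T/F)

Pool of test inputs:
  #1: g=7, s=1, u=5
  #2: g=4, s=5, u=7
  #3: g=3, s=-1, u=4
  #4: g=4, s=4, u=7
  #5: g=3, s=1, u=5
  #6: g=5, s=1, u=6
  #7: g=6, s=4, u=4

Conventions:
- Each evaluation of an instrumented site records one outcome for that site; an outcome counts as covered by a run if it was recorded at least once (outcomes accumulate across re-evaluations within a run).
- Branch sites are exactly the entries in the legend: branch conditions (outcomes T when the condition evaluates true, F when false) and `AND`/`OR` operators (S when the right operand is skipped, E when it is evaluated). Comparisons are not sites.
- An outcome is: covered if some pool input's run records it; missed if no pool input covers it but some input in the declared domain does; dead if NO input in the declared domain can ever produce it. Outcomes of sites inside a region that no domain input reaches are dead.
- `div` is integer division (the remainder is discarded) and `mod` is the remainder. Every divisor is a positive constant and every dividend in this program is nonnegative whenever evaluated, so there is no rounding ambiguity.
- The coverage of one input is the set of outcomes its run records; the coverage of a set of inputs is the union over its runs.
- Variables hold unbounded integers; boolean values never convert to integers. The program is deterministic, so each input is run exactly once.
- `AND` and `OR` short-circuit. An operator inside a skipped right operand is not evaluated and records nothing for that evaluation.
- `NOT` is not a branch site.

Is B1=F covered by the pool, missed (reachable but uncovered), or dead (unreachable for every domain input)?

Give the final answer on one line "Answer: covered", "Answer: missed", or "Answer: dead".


no pool input records B1=F
checking all 168 inputs in the declared domain: B1=F is never recorded -> dead
Answer: dead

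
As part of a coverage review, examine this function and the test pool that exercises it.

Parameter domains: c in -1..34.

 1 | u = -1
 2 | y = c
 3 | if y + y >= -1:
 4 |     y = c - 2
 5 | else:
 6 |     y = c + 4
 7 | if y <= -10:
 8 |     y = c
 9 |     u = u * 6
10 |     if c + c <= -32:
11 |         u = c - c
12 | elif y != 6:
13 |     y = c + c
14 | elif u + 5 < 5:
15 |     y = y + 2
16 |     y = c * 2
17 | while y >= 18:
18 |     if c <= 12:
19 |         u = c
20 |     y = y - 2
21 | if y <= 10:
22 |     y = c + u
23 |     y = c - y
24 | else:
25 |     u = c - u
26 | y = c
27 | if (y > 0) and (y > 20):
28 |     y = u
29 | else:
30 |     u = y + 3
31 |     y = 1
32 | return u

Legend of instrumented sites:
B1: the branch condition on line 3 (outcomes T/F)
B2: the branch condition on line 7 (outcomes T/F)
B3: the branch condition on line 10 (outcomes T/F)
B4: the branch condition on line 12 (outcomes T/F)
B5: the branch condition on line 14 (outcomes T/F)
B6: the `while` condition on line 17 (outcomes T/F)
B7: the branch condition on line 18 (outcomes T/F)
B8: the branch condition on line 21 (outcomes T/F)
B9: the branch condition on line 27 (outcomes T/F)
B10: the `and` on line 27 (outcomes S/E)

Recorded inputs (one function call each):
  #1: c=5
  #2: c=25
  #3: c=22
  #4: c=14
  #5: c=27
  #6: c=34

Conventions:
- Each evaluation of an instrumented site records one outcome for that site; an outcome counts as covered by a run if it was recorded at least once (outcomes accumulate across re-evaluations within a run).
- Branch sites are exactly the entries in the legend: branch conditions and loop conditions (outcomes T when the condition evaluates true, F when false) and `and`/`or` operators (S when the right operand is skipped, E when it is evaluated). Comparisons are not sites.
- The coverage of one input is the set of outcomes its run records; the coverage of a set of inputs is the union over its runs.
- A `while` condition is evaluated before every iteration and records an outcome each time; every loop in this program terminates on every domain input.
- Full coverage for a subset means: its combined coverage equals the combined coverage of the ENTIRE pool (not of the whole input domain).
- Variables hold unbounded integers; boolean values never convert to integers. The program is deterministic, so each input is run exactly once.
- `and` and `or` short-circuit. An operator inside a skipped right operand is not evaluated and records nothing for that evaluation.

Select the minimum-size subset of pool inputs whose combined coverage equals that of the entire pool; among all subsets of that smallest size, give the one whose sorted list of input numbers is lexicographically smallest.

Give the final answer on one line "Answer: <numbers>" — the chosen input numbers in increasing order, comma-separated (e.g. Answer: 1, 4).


test 1 (c=5) hits B1=T, B2=F, B4=T, B6=F, B8=T, B9=F, B10=E
test 2 (c=25) hits B1=T, B2=F, B4=T, B6=T, B6=F, B7=F, B8=F, B9=T, B10=E
test 3 (c=22) hits B1=T, B2=F, B4=T, B6=T, B6=F, B7=F, B8=F, B9=T, B10=E
test 4 (c=14) hits B1=T, B2=F, B4=T, B6=T, B6=F, B7=F, B8=F, B9=F, B10=E
test 5 (c=27) hits B1=T, B2=F, B4=T, B6=T, B6=F, B7=F, B8=F, B9=T, B10=E
test 6 (c=34) hits B1=T, B2=F, B4=T, B6=T, B6=F, B7=F, B8=F, B9=T, B10=E
together the pool reaches 11 outcomes: B1=T, B2=F, B4=T, B6=T, B6=F, B7=F, B8=T, B8=F, B9=T, B9=F, B10=E
checked all size-1 subsets: none covers 11 outcomes (max 9/11)
at size 2, {1, 2} reaches all 11 outcomes; every lexicographically earlier size-2 subset fails
Answer: 1, 2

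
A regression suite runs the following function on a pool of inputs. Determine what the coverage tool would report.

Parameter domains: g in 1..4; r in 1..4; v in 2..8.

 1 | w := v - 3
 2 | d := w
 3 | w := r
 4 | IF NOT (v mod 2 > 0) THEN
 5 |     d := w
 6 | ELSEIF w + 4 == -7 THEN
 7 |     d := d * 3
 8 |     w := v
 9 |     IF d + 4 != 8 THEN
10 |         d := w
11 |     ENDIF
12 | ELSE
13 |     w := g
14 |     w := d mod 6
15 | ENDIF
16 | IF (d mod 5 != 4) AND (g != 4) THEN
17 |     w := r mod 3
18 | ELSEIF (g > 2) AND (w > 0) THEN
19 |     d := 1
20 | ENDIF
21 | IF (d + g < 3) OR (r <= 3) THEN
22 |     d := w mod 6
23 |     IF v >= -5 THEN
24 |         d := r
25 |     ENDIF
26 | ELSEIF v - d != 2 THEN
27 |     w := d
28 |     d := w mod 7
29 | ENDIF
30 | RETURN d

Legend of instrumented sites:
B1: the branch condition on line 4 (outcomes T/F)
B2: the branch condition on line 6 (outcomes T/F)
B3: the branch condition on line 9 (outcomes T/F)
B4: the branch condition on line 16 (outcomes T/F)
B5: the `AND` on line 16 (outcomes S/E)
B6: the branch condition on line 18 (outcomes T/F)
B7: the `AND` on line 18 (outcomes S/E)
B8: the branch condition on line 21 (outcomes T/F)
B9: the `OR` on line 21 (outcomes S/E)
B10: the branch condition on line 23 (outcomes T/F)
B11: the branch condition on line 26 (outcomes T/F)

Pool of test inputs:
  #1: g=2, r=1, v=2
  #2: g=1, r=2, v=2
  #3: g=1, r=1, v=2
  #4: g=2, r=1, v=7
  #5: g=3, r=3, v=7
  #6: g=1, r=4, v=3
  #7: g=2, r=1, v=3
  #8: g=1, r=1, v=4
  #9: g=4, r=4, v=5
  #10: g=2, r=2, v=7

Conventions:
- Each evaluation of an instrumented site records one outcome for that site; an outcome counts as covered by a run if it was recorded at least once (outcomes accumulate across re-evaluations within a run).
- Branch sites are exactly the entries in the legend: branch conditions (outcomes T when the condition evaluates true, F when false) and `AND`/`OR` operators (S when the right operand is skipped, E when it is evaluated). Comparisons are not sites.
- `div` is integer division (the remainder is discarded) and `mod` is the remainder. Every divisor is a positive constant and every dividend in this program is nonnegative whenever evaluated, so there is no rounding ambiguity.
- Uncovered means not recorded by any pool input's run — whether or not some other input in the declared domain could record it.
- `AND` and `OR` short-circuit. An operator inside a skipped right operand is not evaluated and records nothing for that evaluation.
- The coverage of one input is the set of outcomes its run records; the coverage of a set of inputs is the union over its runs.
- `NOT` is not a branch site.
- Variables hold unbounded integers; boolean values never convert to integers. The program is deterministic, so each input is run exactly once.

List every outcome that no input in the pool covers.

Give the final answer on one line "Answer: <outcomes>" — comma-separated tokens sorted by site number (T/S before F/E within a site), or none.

input #1, g=2, r=1, v=2: events B1->T, B5->E, B4->T, B9->E, B8->T, B10->T; outcomes B1=T, B4=T, B5=E, B8=T, B9=E, B10=T
input #2, g=1, r=2, v=2: events B1->T, B5->E, B4->T, B9->E, B8->T, B10->T; outcomes B1=T, B4=T, B5=E, B8=T, B9=E, B10=T
input #3, g=1, r=1, v=2: events B1->T, B5->E, B4->T, B9->S, B8->T, B10->T; outcomes B1=T, B4=T, B5=E, B8=T, B9=S, B10=T
input #4, g=2, r=1, v=7: events B1->F, B2->F, B5->S, B4->F, B7->S, B6->F, B9->E, B8->T, B10->T; outcomes B1=F, B2=F, B4=F, B5=S, B6=F, B7=S, B8=T, B9=E, B10=T
input #5, g=3, r=3, v=7: events B1->F, B2->F, B5->S, B4->F, B7->E, B6->T, B9->E, B8->T, B10->T; outcomes B1=F, B2=F, B4=F, B5=S, B6=T, B7=E, B8=T, B9=E, B10=T
input #6, g=1, r=4, v=3: events B1->F, B2->F, B5->E, B4->T, B9->S, B8->T, B10->T; outcomes B1=F, B2=F, B4=T, B5=E, B8=T, B9=S, B10=T
input #7, g=2, r=1, v=3: events B1->F, B2->F, B5->E, B4->T, B9->S, B8->T, B10->T; outcomes B1=F, B2=F, B4=T, B5=E, B8=T, B9=S, B10=T
input #8, g=1, r=1, v=4: events B1->T, B5->E, B4->T, B9->S, B8->T, B10->T; outcomes B1=T, B4=T, B5=E, B8=T, B9=S, B10=T
input #9, g=4, r=4, v=5: events B1->F, B2->F, B5->E, B4->F, B7->E, B6->T, B9->E, B8->F, B11->T; outcomes B1=F, B2=F, B4=F, B5=E, B6=T, B7=E, B8=F, B9=E, B11=T
input #10, g=2, r=2, v=7: events B1->F, B2->F, B5->S, B4->F, B7->S, B6->F, B9->E, B8->T, B10->T; outcomes B1=F, B2=F, B4=F, B5=S, B6=F, B7=S, B8=T, B9=E, B10=T
union over the pool: B1=T, B1=F, B2=F, B4=T, B4=F, B5=S, B5=E, B6=T, B6=F, B7=S, B7=E, B8=T, B8=F, B9=S, B9=E, B10=T, B11=T
uncovered (5 of 22): B2=T, B3=T, B3=F, B10=F, B11=F

Answer: B2=T, B3=T, B3=F, B10=F, B11=F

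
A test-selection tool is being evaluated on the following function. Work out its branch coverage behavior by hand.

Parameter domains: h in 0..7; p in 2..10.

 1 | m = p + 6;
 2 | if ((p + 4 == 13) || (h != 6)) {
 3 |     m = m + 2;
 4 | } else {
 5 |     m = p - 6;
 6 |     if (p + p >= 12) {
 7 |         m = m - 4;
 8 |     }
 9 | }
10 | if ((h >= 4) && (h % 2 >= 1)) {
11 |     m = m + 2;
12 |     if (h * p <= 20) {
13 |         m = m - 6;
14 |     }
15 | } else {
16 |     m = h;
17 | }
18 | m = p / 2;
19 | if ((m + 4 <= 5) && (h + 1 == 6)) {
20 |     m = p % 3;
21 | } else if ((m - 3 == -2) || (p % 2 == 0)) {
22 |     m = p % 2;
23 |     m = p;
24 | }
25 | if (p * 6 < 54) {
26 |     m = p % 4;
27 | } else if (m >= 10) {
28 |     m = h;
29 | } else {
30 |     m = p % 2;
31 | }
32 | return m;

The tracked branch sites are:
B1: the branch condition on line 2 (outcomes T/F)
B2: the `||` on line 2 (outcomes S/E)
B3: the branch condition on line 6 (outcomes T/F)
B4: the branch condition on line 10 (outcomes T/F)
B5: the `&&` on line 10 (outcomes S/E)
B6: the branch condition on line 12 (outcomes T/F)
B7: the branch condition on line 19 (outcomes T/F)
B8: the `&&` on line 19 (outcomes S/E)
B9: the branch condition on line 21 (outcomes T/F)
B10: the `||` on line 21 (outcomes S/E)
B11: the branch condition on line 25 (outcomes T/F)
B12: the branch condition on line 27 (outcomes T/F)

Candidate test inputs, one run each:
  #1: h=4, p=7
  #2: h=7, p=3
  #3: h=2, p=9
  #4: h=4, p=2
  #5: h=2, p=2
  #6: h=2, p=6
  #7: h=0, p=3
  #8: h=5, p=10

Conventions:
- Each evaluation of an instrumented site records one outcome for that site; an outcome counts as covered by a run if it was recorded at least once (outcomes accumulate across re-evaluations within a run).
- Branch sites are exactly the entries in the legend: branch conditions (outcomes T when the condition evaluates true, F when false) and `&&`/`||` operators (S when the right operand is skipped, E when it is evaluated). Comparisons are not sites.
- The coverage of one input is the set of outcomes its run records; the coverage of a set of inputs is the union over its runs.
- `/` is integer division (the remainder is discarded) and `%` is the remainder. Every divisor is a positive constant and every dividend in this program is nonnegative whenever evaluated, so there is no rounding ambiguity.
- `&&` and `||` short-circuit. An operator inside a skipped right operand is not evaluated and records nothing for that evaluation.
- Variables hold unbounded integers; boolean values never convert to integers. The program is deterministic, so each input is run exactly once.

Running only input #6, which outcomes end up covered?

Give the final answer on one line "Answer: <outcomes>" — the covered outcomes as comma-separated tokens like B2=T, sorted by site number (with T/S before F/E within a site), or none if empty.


Tracing the run of input #6 (h=2, p=6):
  B2->E, B1->T, B5->S, B4->F, B8->S, B7->F, B10->E, B9->T, B11->T
as a set, this run covers: B1=T, B2=E, B4=F, B5=S, B7=F, B8=S, B9=T, B10=E, B11=T
Answer: B1=T, B2=E, B4=F, B5=S, B7=F, B8=S, B9=T, B10=E, B11=T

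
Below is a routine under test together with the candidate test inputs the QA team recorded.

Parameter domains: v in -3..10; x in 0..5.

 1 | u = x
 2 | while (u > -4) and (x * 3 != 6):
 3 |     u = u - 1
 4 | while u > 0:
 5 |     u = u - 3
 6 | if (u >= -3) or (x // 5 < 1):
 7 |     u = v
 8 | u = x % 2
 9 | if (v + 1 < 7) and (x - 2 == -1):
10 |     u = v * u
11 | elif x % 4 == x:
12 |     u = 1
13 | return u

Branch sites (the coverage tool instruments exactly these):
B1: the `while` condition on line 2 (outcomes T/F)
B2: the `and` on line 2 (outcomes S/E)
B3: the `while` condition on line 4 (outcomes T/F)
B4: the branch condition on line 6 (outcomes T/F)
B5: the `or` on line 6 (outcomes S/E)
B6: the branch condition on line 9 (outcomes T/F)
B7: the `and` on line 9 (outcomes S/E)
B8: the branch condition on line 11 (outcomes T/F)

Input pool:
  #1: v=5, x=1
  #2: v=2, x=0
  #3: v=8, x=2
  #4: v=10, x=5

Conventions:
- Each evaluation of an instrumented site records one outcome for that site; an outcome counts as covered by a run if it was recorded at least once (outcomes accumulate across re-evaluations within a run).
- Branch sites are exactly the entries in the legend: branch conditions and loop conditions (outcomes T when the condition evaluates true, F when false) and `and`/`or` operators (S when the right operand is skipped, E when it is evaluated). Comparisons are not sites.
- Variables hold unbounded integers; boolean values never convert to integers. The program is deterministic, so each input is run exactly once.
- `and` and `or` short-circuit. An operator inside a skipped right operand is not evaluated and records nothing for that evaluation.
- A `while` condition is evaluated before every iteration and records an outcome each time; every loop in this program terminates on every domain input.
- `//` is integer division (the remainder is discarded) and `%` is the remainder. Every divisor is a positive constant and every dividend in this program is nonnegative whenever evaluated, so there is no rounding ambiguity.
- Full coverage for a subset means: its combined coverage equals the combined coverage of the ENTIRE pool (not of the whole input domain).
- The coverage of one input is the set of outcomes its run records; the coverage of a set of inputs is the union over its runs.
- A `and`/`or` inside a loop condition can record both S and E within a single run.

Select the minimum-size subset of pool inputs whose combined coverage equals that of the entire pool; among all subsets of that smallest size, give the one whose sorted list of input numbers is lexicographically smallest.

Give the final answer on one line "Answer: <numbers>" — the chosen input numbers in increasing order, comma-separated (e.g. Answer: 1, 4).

input #1, v=5, x=1: events B2->E, B1->T, B2->E, B1->T, B2->E, B1->T, B2->E, B1->T, B2->E, B1->T, B2->S, B1->F, B3->F, B5->E, ...; outcomes B1=T, B1=F, B2=S, B2=E, B3=F, B4=T, B5=E, B6=T, B7=E
input #2, v=2, x=0: events B2->E, B1->T, B2->E, B1->T, B2->E, B1->T, B2->E, B1->T, B2->S, B1->F, B3->F, B5->E, B4->T, B7->E, ...; outcomes B1=T, B1=F, B2=S, B2=E, B3=F, B4=T, B5=E, B6=F, B7=E, B8=T
input #3, v=8, x=2: events B2->E, B1->F, B3->T, B3->F, B5->S, B4->T, B7->S, B6->F, B8->T; outcomes B1=F, B2=E, B3=T, B3=F, B4=T, B5=S, B6=F, B7=S, B8=T
input #4, v=10, x=5: events B2->E, B1->T, B2->E, B1->T, B2->E, B1->T, B2->E, B1->T, B2->E, B1->T, B2->E, B1->T, B2->E, B1->T, ...; outcomes B1=T, B1=F, B2=S, B2=E, B3=F, B4=F, B5=E, B6=F, B7=S, B8=F
union over all inputs: B1=T, B1=F, B2=S, B2=E, B3=T, B3=F, B4=T, B4=F, B5=S, B5=E, B6=T, B6=F, B7=S, B7=E, B8=T, B8=F (16 outcomes)
no size-1 subset reaches all 16 outcomes (best union: 10/16)
no size-2 subset reaches all 16 outcomes (best union: 14/16)
size 3: inputs {1, 3, 4} cover all 16 outcomes, and no lexicographically smaller subset of this size does

Answer: 1, 3, 4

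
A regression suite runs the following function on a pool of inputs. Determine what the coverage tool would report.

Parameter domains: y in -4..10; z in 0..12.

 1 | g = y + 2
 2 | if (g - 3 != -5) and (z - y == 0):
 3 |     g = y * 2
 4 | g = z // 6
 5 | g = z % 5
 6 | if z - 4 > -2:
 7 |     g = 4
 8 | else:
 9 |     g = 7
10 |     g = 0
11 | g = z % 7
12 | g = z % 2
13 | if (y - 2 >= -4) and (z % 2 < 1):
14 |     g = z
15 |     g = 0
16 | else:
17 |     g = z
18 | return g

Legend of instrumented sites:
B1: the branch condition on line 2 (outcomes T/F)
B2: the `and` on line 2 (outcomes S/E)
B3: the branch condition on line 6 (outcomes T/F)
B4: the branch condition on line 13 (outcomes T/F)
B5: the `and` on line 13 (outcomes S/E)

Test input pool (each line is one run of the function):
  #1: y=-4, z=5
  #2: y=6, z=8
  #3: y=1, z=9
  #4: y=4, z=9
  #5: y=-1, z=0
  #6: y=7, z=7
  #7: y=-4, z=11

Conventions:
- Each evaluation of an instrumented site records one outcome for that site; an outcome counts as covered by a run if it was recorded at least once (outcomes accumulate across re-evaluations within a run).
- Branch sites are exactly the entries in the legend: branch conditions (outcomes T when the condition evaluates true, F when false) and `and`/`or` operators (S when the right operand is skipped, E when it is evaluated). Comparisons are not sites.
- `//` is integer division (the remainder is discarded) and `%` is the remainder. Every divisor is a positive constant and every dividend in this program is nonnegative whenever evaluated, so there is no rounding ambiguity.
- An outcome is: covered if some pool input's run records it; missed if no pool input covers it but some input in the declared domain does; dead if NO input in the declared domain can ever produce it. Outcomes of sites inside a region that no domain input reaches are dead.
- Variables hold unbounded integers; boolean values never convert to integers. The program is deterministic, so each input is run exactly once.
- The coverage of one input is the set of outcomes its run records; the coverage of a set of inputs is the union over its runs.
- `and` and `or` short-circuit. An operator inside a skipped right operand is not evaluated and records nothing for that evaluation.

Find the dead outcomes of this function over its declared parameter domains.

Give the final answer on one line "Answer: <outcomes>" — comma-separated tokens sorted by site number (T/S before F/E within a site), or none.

running all 195 domain inputs and tallying outcomes:
  reachable outcomes have witnesses, e.g. B1=T (e.g. y=0, z=0), B1=F (e.g. y=-4, z=0), B2=S (e.g. y=-4, z=0), B2=E (e.g. y=-3, z=0)

Answer: none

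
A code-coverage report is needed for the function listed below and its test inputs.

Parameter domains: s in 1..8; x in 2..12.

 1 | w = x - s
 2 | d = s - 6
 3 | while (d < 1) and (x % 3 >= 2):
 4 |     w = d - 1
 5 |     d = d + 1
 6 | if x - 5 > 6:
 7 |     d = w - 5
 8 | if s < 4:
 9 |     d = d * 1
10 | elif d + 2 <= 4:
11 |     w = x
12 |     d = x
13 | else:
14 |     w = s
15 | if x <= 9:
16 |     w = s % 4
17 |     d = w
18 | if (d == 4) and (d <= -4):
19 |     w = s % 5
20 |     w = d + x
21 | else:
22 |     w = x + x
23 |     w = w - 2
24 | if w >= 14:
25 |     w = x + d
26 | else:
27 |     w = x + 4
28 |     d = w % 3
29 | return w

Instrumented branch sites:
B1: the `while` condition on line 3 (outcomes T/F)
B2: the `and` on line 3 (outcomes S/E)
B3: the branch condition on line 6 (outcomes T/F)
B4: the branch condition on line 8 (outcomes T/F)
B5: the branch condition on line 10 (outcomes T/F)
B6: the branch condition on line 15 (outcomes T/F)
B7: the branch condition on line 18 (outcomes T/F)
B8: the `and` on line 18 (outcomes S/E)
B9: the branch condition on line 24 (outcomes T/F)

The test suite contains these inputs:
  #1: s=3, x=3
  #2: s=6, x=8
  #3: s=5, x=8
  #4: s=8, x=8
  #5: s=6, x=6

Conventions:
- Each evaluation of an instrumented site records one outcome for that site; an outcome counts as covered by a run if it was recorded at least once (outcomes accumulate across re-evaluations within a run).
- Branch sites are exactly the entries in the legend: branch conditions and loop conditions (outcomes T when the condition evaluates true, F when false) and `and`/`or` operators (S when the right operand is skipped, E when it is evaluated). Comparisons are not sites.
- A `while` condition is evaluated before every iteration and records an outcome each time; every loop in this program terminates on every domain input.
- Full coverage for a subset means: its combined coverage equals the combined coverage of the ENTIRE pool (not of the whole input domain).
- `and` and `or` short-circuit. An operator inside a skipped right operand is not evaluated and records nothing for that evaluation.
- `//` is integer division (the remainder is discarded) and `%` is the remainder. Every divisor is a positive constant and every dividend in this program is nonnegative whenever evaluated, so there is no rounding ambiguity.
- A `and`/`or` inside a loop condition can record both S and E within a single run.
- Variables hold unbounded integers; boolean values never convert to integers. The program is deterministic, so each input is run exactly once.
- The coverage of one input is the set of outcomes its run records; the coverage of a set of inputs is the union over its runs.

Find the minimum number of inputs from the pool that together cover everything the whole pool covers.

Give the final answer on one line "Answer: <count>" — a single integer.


#1 (s=3, x=3) -> B2->E, B1->F, B3->F, B4->T, B6->T, B8->S, B7->F, B9->F; covered: B1=F, B2=E, B3=F, B4=T, B6=T, B7=F, B8=S, B9=F
#2 (s=6, x=8) -> B2->E, B1->T, B2->S, B1->F, B3->F, B4->F, B5->T, B6->T, B8->S, B7->F, B9->T; covered: B1=T, B1=F, B2=S, B2=E, B3=F, B4=F, B5=T, B6=T, B7=F, B8=S, B9=T
#3 (s=5, x=8) -> B2->E, B1->T, B2->E, B1->T, B2->S, B1->F, B3->F, B4->F, B5->T, B6->T, B8->S, B7->F, B9->T; covered: B1=T, B1=F, B2=S, B2=E, B3=F, B4=F, B5=T, B6=T, B7=F, B8=S, B9=T
#4 (s=8, x=8) -> B2->S, B1->F, B3->F, B4->F, B5->T, B6->T, B8->S, B7->F, B9->T; covered: B1=F, B2=S, B3=F, B4=F, B5=T, B6=T, B7=F, B8=S, B9=T
#5 (s=6, x=6) -> B2->E, B1->F, B3->F, B4->F, B5->T, B6->T, B8->S, B7->F, B9->F; covered: B1=F, B2=E, B3=F, B4=F, B5=T, B6=T, B7=F, B8=S, B9=F
together the pool reaches 13 outcomes: B1=T, B1=F, B2=S, B2=E, B3=F, B4=T, B4=F, B5=T, B6=T, B7=F, B8=S, B9=T, B9=F
size 1 is not enough: best union over all size-1 subsets is 11/13
at size 2, {1, 2} reaches all 13 outcomes; every lexicographically earlier size-2 subset fails
Answer: 2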